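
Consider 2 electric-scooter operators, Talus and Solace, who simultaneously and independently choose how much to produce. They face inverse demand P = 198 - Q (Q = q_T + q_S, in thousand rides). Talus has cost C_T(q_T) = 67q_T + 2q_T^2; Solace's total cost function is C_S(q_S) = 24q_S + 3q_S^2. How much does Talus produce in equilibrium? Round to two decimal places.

Talus's profit: π_T = (198 - Q)q_T - (67q_T + 2q_T²). Setting ∂π_T/∂q_T = 0: 131 - 6q_T - (q_S) = 0.
Solace's first-order condition: 174 - 8q_S - (q_T) = 0.
Best responses: q_T = (131 - q_S)/6, q_S = (174 - q_T)/8.
Solving the pair: q_T = 874/47, q_S = 913/47.

18.60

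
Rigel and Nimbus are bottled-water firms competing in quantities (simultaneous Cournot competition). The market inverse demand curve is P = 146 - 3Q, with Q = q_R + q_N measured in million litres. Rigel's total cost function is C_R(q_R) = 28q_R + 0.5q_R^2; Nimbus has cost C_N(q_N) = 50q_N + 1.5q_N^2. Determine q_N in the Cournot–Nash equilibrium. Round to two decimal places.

Rigel's profit: π_R = (146 - 3Q)q_R - (28q_R + (1/2)q_R²). Setting ∂π_R/∂q_R = 0: 118 - 7q_R - 3(q_N) = 0.
Nimbus's profit: π_N = (146 - 3Q)q_N - (50q_N + (3/2)q_N²). Setting ∂π_N/∂q_N = 0: 96 - 9q_N - 3(q_R) = 0.
So q_R = (118 - 3q_N)/7 and q_N = (96 - 3q_R)/9.
Solving the pair: q_R = 43/3, q_N = 53/9.

5.89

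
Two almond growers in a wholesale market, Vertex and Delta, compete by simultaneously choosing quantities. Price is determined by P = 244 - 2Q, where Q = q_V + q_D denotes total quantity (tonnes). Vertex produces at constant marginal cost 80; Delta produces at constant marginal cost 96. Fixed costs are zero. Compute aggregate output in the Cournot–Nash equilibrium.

Vertex's profit: π_V = (244 - 2Q)q_V - (80q_V). Setting ∂π_V/∂q_V = 0: 164 - 4q_V - 2(q_D) = 0.
Delta's first-order condition: 148 - 4q_D - 2(q_V) = 0.
So q_V = (164 - 2q_D)/4 and q_D = (148 - 2q_V)/4.
Solving the pair: q_V = 30, q_D = 22.
Total output Q = 30 + 22 = 52.

52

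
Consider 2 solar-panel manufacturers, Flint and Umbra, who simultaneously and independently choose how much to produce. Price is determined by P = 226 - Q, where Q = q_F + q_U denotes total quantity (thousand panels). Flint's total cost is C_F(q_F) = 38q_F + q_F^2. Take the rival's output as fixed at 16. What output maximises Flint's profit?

43

With the rival's output fixed at 16, Flint's profit is π_F = (226 - 16 - q_F)q_F - (38q_F + q_F²) = (210 - q_F)q_F - (38q_F + q_F²).
∂π_F/∂q_F = 172 - 4q_F = 0, so q_F = 43.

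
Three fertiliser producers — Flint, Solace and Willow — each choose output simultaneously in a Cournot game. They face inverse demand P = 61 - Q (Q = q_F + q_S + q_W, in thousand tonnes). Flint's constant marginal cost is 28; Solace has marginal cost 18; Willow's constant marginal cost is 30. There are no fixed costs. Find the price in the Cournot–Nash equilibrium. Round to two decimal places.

34.25

Flint's profit: π_F = (61 - Q)q_F - (28q_F). Setting ∂π_F/∂q_F = 0: 33 - 2q_F - (q_S + q_W) = 0.
Solace's profit: π_S = (61 - Q)q_S - (18q_S). Setting ∂π_S/∂q_S = 0: 43 - 2q_S - (q_F + q_W) = 0.
Willow's profit: π_W = (61 - Q)q_W - (30q_W). Setting ∂π_W/∂q_W = 0: 31 - 2q_W - (q_F + q_S) = 0.
Adding the 3 conditions: 107 − 2Q − 2Q = 0, i.e. Q = 107/4.
Back-substituting: q_F = (33 − 107/4) = 25/4, q_S = (43 − 107/4) = 65/4, q_W = (31 − 107/4) = 17/4.
Total output Q = 107/4, so price P = 61 - 107/4 = 137/4.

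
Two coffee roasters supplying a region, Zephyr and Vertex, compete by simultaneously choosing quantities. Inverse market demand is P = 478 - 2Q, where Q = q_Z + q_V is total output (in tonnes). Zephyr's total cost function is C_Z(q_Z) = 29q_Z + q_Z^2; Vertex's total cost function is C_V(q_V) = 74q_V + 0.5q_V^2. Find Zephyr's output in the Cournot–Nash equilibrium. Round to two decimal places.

Zephyr's profit: π_Z = (478 - 2Q)q_Z - (29q_Z + q_Z²). Setting ∂π_Z/∂q_Z = 0: 449 - 6q_Z - 2(q_V) = 0.
Vertex's profit: π_V = (478 - 2Q)q_V - (74q_V + (1/2)q_V²). Setting ∂π_V/∂q_V = 0: 404 - 5q_V - 2(q_Z) = 0.
Best responses: q_Z = (449 - 2q_V)/6, q_V = (404 - 2q_Z)/5.
Substituting one into the other gives q_Z = 1437/26 and q_V = 763/13.

55.27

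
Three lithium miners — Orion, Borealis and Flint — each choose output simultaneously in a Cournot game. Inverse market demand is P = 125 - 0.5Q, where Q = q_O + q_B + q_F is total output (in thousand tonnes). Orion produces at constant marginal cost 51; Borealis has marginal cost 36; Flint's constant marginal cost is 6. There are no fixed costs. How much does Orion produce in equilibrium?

7

Orion's profit: π_O = (125 - 0.5Q)q_O - (51q_O). Setting ∂π_O/∂q_O = 0: 74 - q_O - (1/2)(q_B + q_F) = 0.
Borealis's profit: π_B = (125 - 0.5Q)q_B - (36q_B). Setting ∂π_B/∂q_B = 0: 89 - q_B - (1/2)(q_O + q_F) = 0.
Flint's profit: π_F = (125 - 0.5Q)q_F - (6q_F). Setting ∂π_F/∂q_F = 0: 119 - q_F - (1/2)(q_O + q_B) = 0.
Adding the 3 first-order conditions: 282 − 2Q = 0, so Q = 141.
Back-substituting: q_O = (74 − 141/2)/(1/2) = 7, q_B = (89 − 141/2)/(1/2) = 37, q_F = (119 − 141/2)/(1/2) = 97.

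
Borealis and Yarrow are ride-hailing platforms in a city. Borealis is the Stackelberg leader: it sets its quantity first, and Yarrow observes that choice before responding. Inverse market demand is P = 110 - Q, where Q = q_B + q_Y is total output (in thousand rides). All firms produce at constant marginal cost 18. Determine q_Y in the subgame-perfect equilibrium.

23

Solve by backward induction. Given q_B, the follower Yarrow maximises π_Y = (110 - q_B - q_Y)q_Y - 18q_Y.
Setting the follower's marginal profit to zero, 92 - q_B - 2q_Y = 0, i.e. q_Y = (92 - q_B)/2.
The leader anticipates this reaction. Substituting into P = 110 - Q gives P = 64 - (1/2)q_B, so π_B = (64 - (1/2)q_B)q_B - 18q_B.
Leader FOC: 46 - q_B = 0, so q_B = 46.
Then q_Y = (92 - 46)/2 = 23.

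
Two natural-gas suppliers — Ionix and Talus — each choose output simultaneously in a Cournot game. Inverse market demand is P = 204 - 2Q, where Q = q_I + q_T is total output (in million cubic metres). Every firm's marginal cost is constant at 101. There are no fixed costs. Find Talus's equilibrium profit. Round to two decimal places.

589.39

Each firm earns π_i = (204 - 2Q)q_i - 101q_i.
Setting ∂π_i/∂q_i = 0 with rivals' quantities fixed: 103 - 4q_i - 2q_j = 0.
With identical firms every q_j equals q_i, so q_j = q_i and 103 = 6q_i, giving q_i = 103/6.
Price P = 204 - 2·(103/3) = 406/3.
Talus's profit: (406/3 - 101)·(103/6) = 589.3889.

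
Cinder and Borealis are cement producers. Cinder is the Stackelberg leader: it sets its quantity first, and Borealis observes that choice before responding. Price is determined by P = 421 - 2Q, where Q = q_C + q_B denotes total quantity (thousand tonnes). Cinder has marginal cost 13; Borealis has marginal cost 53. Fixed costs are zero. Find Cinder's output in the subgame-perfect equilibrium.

The follower Borealis best-responds to any q_C: π_B = (421 - 2Q)q_B - 53q_B.
Setting the follower's marginal profit to zero, 368 - 2q_C - 4q_B = 0, i.e. q_B = (368 - 2q_C)/4.
The leader anticipates this reaction. Substituting into P = 421 - 2Q gives P = 237 - q_C, so π_C = (237 - q_C)q_C - 13q_C.
Maximising: ∂π_C/∂q_C = 224 - 2q_C = 0, giving q_C = 112.
Then q_B = (368 - 2·112)/4 = 36.

112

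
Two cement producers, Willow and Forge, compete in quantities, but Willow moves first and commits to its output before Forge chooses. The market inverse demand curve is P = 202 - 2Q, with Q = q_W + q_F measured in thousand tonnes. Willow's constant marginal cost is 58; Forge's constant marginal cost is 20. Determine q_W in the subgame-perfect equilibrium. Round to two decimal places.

The follower Forge best-responds to any q_W: π_F = (202 - 2Q)q_F - 20q_F.
Follower FOC: 182 - 2q_W - 4q_F = 0, so q_F(q_W) = (182 - 2q_W)/4.
The leader anticipates this reaction. Substituting into P = 202 - 2Q gives P = 111 - q_W, so π_W = (111 - q_W)q_W - 58q_W.
Leader FOC: 53 - 2q_W = 0, so q_W = 53/2.
Then q_F = (182 - 2·(53/2))/4 = 129/4.

26.50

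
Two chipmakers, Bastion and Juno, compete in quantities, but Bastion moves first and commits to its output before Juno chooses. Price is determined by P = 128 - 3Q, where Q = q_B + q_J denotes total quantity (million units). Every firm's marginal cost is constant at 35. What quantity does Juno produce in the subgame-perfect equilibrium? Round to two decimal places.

7.75

The follower Juno best-responds to any q_B: π_J = (128 - 3Q)q_J - 35q_J.
Follower FOC: 93 - 3q_B - 6q_J = 0, so q_J(q_B) = (93 - 3q_B)/6.
The leader anticipates this reaction. Substituting into P = 128 - 3Q gives P = 163/2 - (3/2)q_B, so π_B = (163/2 - (3/2)q_B)q_B - 35q_B.
Leader FOC: 93/2 - 3q_B = 0, so q_B = 31/2.
Then q_J = (93 - 3·(31/2))/6 = 31/4.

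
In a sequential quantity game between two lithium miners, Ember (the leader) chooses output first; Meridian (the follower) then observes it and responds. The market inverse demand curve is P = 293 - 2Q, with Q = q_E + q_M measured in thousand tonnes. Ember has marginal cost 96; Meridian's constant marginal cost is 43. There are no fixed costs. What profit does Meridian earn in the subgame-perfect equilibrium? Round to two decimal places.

Solve by backward induction. Given q_E, the follower Meridian maximises π_M = (293 - 2q_E - 2q_M)q_M - 43q_M.
Follower FOC: 250 - 2q_E - 4q_M = 0, so q_M(q_E) = (250 - 2q_E)/4.
The leader anticipates this reaction. Substituting into P = 293 - 2Q gives P = 168 - q_E, so π_E = (168 - q_E)q_E - 96q_E.
The leader's first-order condition 72 - 2q_E = 0 yields q_E = 36.
Then q_M = (250 - 2·36)/4 = 89/2.
Price P = 293 - 2·(161/2) = 132.
Meridian's profit: (132 - 43)·(89/2) = 3960.5000.

3960.50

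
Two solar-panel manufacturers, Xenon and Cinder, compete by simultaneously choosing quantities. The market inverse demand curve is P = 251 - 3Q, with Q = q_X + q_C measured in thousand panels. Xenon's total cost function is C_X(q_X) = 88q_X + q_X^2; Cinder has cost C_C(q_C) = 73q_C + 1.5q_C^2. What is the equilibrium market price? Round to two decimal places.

Xenon's profit: π_X = (251 - 3Q)q_X - (88q_X + q_X²). Setting ∂π_X/∂q_X = 0: 163 - 8q_X - 3(q_C) = 0.
Cinder's profit: π_C = (251 - 3Q)q_C - (73q_C + (3/2)q_C²). Setting ∂π_C/∂q_C = 0: 178 - 9q_C - 3(q_X) = 0.
So q_X = (163 - 3q_C)/8 and q_C = (178 - 3q_X)/9.
Substituting one into the other gives q_X = 311/21 and q_C = 935/63.
Total output Q = 1868/63, so price P = 251 - 3·(1868/63) = 162.0476.

162.05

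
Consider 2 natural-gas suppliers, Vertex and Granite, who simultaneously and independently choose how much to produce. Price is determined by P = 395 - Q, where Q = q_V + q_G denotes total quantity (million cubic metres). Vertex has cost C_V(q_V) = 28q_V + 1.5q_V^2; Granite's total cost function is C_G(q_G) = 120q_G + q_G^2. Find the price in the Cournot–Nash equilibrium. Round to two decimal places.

279.16

Vertex's profit: π_V = (395 - Q)q_V - (28q_V + (3/2)q_V²). Setting ∂π_V/∂q_V = 0: 367 - 5q_V - (q_G) = 0.
Granite's first-order condition: 275 - 4q_G - (q_V) = 0.
Best responses: q_V = (367 - q_G)/5, q_G = (275 - q_V)/4.
Substituting one into the other gives q_V = 1193/19 and q_G = 1008/19.
Total output Q = 115.8421, so price P = 395 - 115.8421 = 279.1579.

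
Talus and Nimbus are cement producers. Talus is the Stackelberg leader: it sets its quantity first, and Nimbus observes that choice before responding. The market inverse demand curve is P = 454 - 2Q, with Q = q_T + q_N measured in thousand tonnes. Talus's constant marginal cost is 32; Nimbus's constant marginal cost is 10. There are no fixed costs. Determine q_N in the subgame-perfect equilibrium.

Solve by backward induction. Given q_T, the follower Nimbus maximises π_N = (454 - 2q_T - 2q_N)q_N - 10q_N.
∂π_N/∂q_N = 444 - 2q_T - 4q_N = 0 gives the reaction function q_N = (444 - 2q_T)/4.
Talus substitutes q_N(q_T) into its own profit: π_T = q_T(454 - 2q_T - (444 - 2q_T)/2) - 32q_T = (232 - q_T)q_T - 32q_T.
The leader's first-order condition 200 - 2q_T = 0 yields q_T = 100.
Then q_N = (444 - 2·100)/4 = 61.

61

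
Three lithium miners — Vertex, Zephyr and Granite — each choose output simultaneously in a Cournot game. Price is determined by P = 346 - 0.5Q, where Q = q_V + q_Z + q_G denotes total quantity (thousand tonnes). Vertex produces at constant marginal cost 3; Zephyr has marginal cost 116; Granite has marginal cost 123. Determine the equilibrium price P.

Vertex's profit: π_V = (346 - 0.5Q)q_V - (3q_V). Setting ∂π_V/∂q_V = 0: 343 - q_V - (1/2)(q_Z + q_G) = 0.
Zephyr's profit: π_Z = (346 - 0.5Q)q_Z - (116q_Z). Setting ∂π_Z/∂q_Z = 0: 230 - q_Z - (1/2)(q_V + q_G) = 0.
Granite's profit: π_G = (346 - 0.5Q)q_G - (123q_G). Setting ∂π_G/∂q_G = 0: 223 - q_G - (1/2)(q_V + q_Z) = 0.
Adding the 3 first-order conditions: 796 − 2Q = 0, so Q = 398.
Back-substituting: q_V = (343 − 199)/(1/2) = 288, q_Z = (230 − 199)/(1/2) = 62, q_G = (223 − 199)/(1/2) = 48.
Total output Q = 398, so price P = 346 - (1/2)·398 = 147.

147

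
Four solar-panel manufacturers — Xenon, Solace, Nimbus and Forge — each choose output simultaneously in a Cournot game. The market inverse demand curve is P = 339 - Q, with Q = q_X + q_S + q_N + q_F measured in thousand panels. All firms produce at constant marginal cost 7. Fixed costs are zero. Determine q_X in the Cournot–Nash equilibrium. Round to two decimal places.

Each firm earns π_i = (339 - Q)q_i - 7q_i.
First-order condition (treating rivals' output as given): 332 - 2q_i - Σ_{j≠i} q_j = 0.
With identical firms every q_j equals q_i, so Σ_{j≠i} q_j = 3q_i and 332 = 5q_i, giving q_i = 332/5.

66.40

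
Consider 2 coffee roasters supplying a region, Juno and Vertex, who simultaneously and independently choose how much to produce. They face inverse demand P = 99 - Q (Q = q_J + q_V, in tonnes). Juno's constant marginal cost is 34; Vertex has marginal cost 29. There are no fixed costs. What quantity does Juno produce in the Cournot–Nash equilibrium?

Juno's profit: π_J = (99 - Q)q_J - (34q_J). Setting ∂π_J/∂q_J = 0: 65 - 2q_J - (q_V) = 0.
Vertex's profit: π_V = (99 - Q)q_V - (29q_V). Setting ∂π_V/∂q_V = 0: 70 - 2q_V - (q_J) = 0.
So q_J = (65 - q_V)/2 and q_V = (70 - q_J)/2.
Substituting one into the other gives q_J = 20 and q_V = 25.

20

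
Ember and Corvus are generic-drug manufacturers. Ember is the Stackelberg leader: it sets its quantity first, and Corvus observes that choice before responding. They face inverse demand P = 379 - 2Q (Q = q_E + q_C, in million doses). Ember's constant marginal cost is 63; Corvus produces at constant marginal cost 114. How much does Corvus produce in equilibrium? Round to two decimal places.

20.38

Solve by backward induction. Given q_E, the follower Corvus maximises π_C = (379 - 2q_E - 2q_C)q_C - 114q_C.
∂π_C/∂q_C = 265 - 2q_E - 4q_C = 0 gives the reaction function q_C = (265 - 2q_E)/4.
The leader anticipates this reaction. Substituting into P = 379 - 2Q gives P = 493/2 - q_E, so π_E = (493/2 - q_E)q_E - 63q_E.
Leader FOC: 367/2 - 2q_E = 0, so q_E = 367/4.
Then q_C = (265 - 2·(367/4))/4 = 163/8.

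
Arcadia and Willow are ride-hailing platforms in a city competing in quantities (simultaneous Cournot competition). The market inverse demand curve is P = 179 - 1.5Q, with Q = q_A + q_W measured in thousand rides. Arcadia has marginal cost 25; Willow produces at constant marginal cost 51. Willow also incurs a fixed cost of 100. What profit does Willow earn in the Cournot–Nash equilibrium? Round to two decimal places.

Arcadia's profit: π_A = (179 - 1.5Q)q_A - (25q_A). Setting ∂π_A/∂q_A = 0: 154 - 3q_A - (3/2)(q_W) = 0.
Willow's profit: π_W = (179 - 1.5Q)q_W - (51q_W). Setting ∂π_W/∂q_W = 0: 128 - 3q_W - (3/2)(q_A) = 0.
Rearranging gives the reaction functions q_A = (154 - (3/2)q_W)/3 and q_W = (128 - (3/2)q_A)/3.
Substituting one into the other gives q_A = 40 and q_W = 68/3.
Price P = 179 - (3/2)·(188/3) = 85.
Willow's profit: (85 - 51)·(68/3) - 100 = 670.6667.

670.67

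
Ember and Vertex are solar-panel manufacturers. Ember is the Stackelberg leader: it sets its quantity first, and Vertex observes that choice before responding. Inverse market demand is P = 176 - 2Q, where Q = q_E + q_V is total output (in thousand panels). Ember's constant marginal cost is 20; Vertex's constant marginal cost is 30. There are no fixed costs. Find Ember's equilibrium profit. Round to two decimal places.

Solve by backward induction. Given q_E, the follower Vertex maximises π_V = (176 - 2q_E - 2q_V)q_V - 30q_V.
Follower FOC: 146 - 2q_E - 4q_V = 0, so q_V(q_E) = (146 - 2q_E)/4.
The leader anticipates this reaction. Substituting into P = 176 - 2Q gives P = 103 - q_E, so π_E = (103 - q_E)q_E - 20q_E.
Leader FOC: 83 - 2q_E = 0, so q_E = 83/2.
Then q_V = (146 - 2·(83/2))/4 = 63/4.
Price P = 176 - 2·(229/4) = 123/2.
Ember's profit: (123/2 - 20)·(83/2) = 1722.2500.

1722.25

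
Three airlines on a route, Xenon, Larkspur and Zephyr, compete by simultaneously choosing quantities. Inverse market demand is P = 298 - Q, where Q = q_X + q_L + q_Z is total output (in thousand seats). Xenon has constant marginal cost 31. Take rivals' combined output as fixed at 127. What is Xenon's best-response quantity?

With rivals' combined output fixed at 127, Xenon's profit is π_X = (298 - 127 - q_X)q_X - (31q_X) = (171 - q_X)q_X - (31q_X).
∂π_X/∂q_X = 140 - 2q_X = 0, so q_X = 70.

70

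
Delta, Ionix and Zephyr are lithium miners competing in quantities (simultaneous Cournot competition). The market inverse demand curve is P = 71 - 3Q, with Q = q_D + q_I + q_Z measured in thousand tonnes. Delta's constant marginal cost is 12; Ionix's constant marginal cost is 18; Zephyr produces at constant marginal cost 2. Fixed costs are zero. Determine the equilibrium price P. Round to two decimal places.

25.75

Delta's profit: π_D = (71 - 3Q)q_D - (12q_D). Setting ∂π_D/∂q_D = 0: 59 - 6q_D - 3(q_I + q_Z) = 0.
Ionix's first-order condition: 53 - 6q_I - 3(q_D + q_Z) = 0.
Zephyr's first-order condition: 69 - 6q_Z - 3(q_D + q_I) = 0.
Adding the 3 conditions: 181 − 6Q − 6Q = 0, i.e. Q = 181/12.
Back-substituting: q_D = (59 − 181/4)/3 = 55/12, q_I = (53 − 181/4)/3 = 31/12, q_Z = (69 − 181/4)/3 = 95/12.
Total output Q = 181/12, so price P = 71 - 3·(181/12) = 103/4.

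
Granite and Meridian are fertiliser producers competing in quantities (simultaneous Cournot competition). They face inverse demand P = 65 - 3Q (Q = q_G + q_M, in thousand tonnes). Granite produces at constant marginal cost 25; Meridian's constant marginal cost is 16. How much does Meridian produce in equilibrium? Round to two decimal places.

6.44

Granite's profit: π_G = (65 - 3Q)q_G - (25q_G). Setting ∂π_G/∂q_G = 0: 40 - 6q_G - 3(q_M) = 0.
Meridian's first-order condition: 49 - 6q_M - 3(q_G) = 0.
Best responses: q_G = (40 - 3q_M)/6, q_M = (49 - 3q_G)/6.
Substituting one into the other gives q_G = 31/9 and q_M = 58/9.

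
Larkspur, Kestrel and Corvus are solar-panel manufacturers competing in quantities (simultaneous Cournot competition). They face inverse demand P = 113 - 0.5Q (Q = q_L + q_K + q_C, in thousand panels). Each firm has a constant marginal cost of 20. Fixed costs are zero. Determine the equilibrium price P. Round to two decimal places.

Each firm earns π_i = (113 - 0.5Q)q_i - 20q_i.
First-order condition (treating rivals' output as given): 93 - q_i - (1/2)·Σ_{j≠i} q_j = 0.
By symmetry each firm produces the same amount; substituting Σ_{j≠i} q_j = 2q_i yields q_i = 93/2.
Total output Q = 279/2, so price P = 113 - (1/2)·(279/2) = 173/4.

43.25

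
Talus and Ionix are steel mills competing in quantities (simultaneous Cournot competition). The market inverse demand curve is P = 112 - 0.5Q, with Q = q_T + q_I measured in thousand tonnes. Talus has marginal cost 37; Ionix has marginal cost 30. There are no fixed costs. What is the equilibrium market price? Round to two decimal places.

59.67

Talus's profit: π_T = (112 - 0.5Q)q_T - (37q_T). Setting ∂π_T/∂q_T = 0: 75 - q_T - (1/2)(q_I) = 0.
Ionix's first-order condition: 82 - q_I - (1/2)(q_T) = 0.
Best responses: q_T = (75 - (1/2)q_I), q_I = (82 - (1/2)q_T).
Solving the pair: q_T = 136/3, q_I = 178/3.
Total output Q = 314/3, so price P = 112 - (1/2)·(314/3) = 179/3.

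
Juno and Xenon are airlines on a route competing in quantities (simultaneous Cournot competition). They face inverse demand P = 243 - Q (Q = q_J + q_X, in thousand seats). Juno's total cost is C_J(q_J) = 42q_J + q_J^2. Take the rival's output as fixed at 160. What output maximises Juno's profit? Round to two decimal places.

10.25

With the rival's output fixed at 160, Juno's profit is π_J = (243 - 160 - q_J)q_J - (42q_J + q_J²) = (83 - q_J)q_J - (42q_J + q_J²).
∂π_J/∂q_J = 41 - 4q_J = 0, so q_J = 41/4.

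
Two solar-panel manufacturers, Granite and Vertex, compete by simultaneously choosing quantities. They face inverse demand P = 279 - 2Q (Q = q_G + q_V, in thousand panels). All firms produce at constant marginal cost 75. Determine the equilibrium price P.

143

A representative firm's profit is π_i = q_i(279 - 2Q) - 75q_i.
Setting ∂π_i/∂q_i = 0 with rivals' quantities fixed: 204 - 4q_i - 2q_j = 0.
By symmetry each firm produces the same amount; substituting q_j = q_i yields q_i = 204/6 = 34.
Total output Q = 68, so price P = 279 - 2·68 = 143.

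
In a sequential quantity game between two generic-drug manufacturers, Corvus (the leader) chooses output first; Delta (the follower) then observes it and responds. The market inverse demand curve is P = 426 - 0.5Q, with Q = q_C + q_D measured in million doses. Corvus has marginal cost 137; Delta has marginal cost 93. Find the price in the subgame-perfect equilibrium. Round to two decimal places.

The follower Delta best-responds to any q_C: π_D = (426 - 0.5Q)q_D - 93q_D.
Setting the follower's marginal profit to zero, 333 - (1/2)q_C - q_D = 0, i.e. q_D = (333 - (1/2)q_C).
The leader anticipates this reaction. Substituting into P = 426 - 0.5Q gives P = 519/2 - (1/4)q_C, so π_C = (519/2 - (1/4)q_C)q_C - 137q_C.
Leader FOC: 245/2 - (1/2)q_C = 0, so q_C = 245.
Then q_D = (333 - (1/2)·245) = 421/2.
Total output Q = 911/2, so price P = 426 - (1/2)·(911/2) = 793/4.

198.25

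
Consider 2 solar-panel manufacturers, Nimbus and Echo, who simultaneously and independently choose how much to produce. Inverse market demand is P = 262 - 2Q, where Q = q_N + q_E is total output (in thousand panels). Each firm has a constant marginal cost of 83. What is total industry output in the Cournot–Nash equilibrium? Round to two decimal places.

Each firm earns π_i = (262 - 2Q)q_i - 83q_i.
First-order condition (treating rivals' output as given): 179 - 4q_i - 2q_j = 0.
With identical firms every q_j equals q_i, so q_j = q_i and 179 = 6q_i, giving q_i = 179/6.
Total output Q = 179/6 + 179/6 = 179/3.

59.67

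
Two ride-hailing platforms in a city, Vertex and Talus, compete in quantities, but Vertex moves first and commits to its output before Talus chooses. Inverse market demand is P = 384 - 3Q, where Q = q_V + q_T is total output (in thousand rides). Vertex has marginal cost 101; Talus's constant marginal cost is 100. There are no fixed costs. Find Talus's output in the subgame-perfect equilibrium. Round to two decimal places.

The follower Talus best-responds to any q_V: π_T = (384 - 3Q)q_T - 100q_T.
Setting the follower's marginal profit to zero, 284 - 3q_V - 6q_T = 0, i.e. q_T = (284 - 3q_V)/6.
The leader anticipates this reaction. Substituting into P = 384 - 3Q gives P = 242 - (3/2)q_V, so π_V = (242 - (3/2)q_V)q_V - 101q_V.
Maximising: ∂π_V/∂q_V = 141 - 3q_V = 0, giving q_V = 47.
Then q_T = (284 - 3·47)/6 = 143/6.

23.83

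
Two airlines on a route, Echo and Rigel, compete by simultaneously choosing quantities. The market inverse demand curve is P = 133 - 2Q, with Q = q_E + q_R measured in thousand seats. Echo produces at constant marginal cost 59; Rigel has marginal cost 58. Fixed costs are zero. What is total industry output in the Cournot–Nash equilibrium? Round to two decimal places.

24.83

Echo's profit: π_E = (133 - 2Q)q_E - (59q_E). Setting ∂π_E/∂q_E = 0: 74 - 4q_E - 2(q_R) = 0.
Rigel's first-order condition: 75 - 4q_R - 2(q_E) = 0.
Best responses: q_E = (74 - 2q_R)/4, q_R = (75 - 2q_E)/4.
Solving the pair: q_E = 73/6, q_R = 38/3.
Total output Q = 73/6 + 38/3 = 149/6.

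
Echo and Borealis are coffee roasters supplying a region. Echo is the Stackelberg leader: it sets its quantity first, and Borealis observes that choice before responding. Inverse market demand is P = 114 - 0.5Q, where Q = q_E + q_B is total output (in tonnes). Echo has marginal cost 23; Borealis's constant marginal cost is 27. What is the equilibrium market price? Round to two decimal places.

46.75

Solve by backward induction. Given q_E, the follower Borealis maximises π_B = (114 - (1/2)q_E - (1/2)q_B)q_B - 27q_B.
Follower FOC: 87 - (1/2)q_E - q_B = 0, so q_B(q_E) = (87 - (1/2)q_E).
The leader anticipates this reaction. Substituting into P = 114 - 0.5Q gives P = 141/2 - (1/4)q_E, so π_E = (141/2 - (1/4)q_E)q_E - 23q_E.
The leader's first-order condition 95/2 - (1/2)q_E = 0 yields q_E = 95.
Then q_B = (87 - (1/2)·95) = 79/2.
Total output Q = 269/2, so price P = 114 - (1/2)·(269/2) = 187/4.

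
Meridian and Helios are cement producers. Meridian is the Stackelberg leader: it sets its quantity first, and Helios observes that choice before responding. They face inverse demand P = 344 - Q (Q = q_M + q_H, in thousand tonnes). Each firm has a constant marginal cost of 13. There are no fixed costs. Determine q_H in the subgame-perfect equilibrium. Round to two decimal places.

82.75

The follower Helios best-responds to any q_M: π_H = (344 - Q)q_H - 13q_H.
Follower FOC: 331 - q_M - 2q_H = 0, so q_H(q_M) = (331 - q_M)/2.
Meridian substitutes q_H(q_M) into its own profit: π_M = q_M(344 - q_M - (331 - q_M)/2) - 13q_M = (357/2 - (1/2)q_M)q_M - 13q_M.
Leader FOC: 331/2 - q_M = 0, so q_M = 331/2.
Then q_H = (331 - 331/2)/2 = 331/4.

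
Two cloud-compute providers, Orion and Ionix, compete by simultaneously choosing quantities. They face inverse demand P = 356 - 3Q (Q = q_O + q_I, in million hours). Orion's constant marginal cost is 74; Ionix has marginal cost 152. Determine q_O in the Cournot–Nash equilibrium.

40

Orion's profit: π_O = (356 - 3Q)q_O - (74q_O). Setting ∂π_O/∂q_O = 0: 282 - 6q_O - 3(q_I) = 0.
Ionix's first-order condition: 204 - 6q_I - 3(q_O) = 0.
So q_O = (282 - 3q_I)/6 and q_I = (204 - 3q_O)/6.
Substituting one into the other gives q_O = 40 and q_I = 14.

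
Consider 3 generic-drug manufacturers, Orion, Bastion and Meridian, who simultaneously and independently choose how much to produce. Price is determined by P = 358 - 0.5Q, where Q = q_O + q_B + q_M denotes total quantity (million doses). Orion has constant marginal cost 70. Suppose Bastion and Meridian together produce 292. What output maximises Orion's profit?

142

With rivals' combined output fixed at 292, Orion's profit is π_O = (358 - (1/2)·292 - (1/2)q_O)q_O - (70q_O) = (212 - (1/2)q_O)q_O - (70q_O).
∂π_O/∂q_O = 142 - q_O = 0, so q_O = 142.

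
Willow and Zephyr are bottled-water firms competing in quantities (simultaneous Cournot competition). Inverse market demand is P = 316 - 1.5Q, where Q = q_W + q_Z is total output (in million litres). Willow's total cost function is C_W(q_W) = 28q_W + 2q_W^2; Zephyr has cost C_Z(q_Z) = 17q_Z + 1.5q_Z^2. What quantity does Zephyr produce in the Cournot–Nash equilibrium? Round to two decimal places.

Willow's profit: π_W = (316 - 1.5Q)q_W - (28q_W + 2q_W²). Setting ∂π_W/∂q_W = 0: 288 - 7q_W - (3/2)(q_Z) = 0.
Zephyr's first-order condition: 299 - 6q_Z - (3/2)(q_W) = 0.
So q_W = (288 - (3/2)q_Z)/7 and q_Z = (299 - (3/2)q_W)/6.
Substituting one into the other gives q_W = 1706/53 and q_Z = 41.7862.

41.79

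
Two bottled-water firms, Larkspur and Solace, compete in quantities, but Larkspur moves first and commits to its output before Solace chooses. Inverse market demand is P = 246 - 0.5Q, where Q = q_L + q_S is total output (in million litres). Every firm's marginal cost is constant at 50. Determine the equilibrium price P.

Solve by backward induction. Given q_L, the follower Solace maximises π_S = (246 - (1/2)q_L - (1/2)q_S)q_S - 50q_S.
Follower FOC: 196 - (1/2)q_L - q_S = 0, so q_S(q_L) = (196 - (1/2)q_L).
Larkspur substitutes q_S(q_L) into its own profit: π_L = q_L(246 - (1/2)q_L - (196 - (1/2)q_L)/2) - 50q_L = (148 - (1/4)q_L)q_L - 50q_L.
Leader FOC: 98 - (1/2)q_L = 0, so q_L = 196.
Then q_S = (196 - (1/2)·196) = 98.
Total output Q = 294, so price P = 246 - (1/2)·294 = 99.

99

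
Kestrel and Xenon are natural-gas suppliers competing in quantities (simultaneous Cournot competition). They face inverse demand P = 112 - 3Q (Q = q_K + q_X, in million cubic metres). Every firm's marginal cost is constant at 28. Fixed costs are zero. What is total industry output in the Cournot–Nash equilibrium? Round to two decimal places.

Each firm earns π_i = (112 - 3Q)q_i - 28q_i.
Setting ∂π_i/∂q_i = 0 with rivals' quantities fixed: 84 - 6q_i - 3q_j = 0.
By symmetry each firm produces the same amount; substituting q_j = q_i yields q_i = 84/9 = 28/3.
Total output Q = 28/3 + 28/3 = 56/3.

18.67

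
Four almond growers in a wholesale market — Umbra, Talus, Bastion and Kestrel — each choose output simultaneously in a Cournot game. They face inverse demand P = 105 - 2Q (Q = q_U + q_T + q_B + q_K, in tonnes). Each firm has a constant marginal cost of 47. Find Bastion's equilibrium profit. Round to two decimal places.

A representative firm's profit is π_i = q_i(105 - 2Q) - 47q_i.
Setting ∂π_i/∂q_i = 0 with rivals' quantities fixed: 58 - 4q_i - 2·Σ_{j≠i} q_j = 0.
With identical firms every q_j equals q_i, so Σ_{j≠i} q_j = 3q_i and 58 = 10q_i, giving q_i = 29/5.
Price P = 105 - 2·(116/5) = 293/5.
Bastion's profit: (293/5 - 47)·(29/5) = 1682/25.

67.28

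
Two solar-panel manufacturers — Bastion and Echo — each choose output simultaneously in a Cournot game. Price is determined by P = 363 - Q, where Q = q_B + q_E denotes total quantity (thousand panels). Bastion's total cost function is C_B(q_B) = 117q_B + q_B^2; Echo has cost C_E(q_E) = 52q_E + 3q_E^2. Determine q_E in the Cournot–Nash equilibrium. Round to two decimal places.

Bastion's profit: π_B = (363 - Q)q_B - (117q_B + q_B²). Setting ∂π_B/∂q_B = 0: 246 - 4q_B - (q_E) = 0.
Echo's first-order condition: 311 - 8q_E - (q_B) = 0.
Best responses: q_B = (246 - q_E)/4, q_E = (311 - q_B)/8.
Solving the pair: q_B = 1657/31, q_E = 998/31.

32.19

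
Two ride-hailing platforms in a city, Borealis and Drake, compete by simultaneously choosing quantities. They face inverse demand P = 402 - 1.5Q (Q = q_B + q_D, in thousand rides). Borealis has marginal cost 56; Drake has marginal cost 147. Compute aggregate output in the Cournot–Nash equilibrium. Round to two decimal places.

133.56

Borealis's profit: π_B = (402 - 1.5Q)q_B - (56q_B). Setting ∂π_B/∂q_B = 0: 346 - 3q_B - (3/2)(q_D) = 0.
Drake's profit: π_D = (402 - 1.5Q)q_D - (147q_D). Setting ∂π_D/∂q_D = 0: 255 - 3q_D - (3/2)(q_B) = 0.
So q_B = (346 - (3/2)q_D)/3 and q_D = (255 - (3/2)q_B)/3.
Substituting one into the other gives q_B = 874/9 and q_D = 328/9.
Total output Q = 874/9 + 328/9 = 1202/9.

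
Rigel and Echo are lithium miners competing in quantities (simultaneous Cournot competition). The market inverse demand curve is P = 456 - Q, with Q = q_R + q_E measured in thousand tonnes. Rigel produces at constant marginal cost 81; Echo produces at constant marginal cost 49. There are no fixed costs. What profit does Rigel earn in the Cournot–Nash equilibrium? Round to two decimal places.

Rigel's profit: π_R = (456 - Q)q_R - (81q_R). Setting ∂π_R/∂q_R = 0: 375 - 2q_R - (q_E) = 0.
Echo's first-order condition: 407 - 2q_E - (q_R) = 0.
So q_R = (375 - q_E)/2 and q_E = (407 - q_R)/2.
Solving the pair: q_R = 343/3, q_E = 439/3.
Price P = 456 - 782/3 = 586/3.
Rigel's profit: (586/3 - 81)·(343/3) = 13072.1111.

13072.11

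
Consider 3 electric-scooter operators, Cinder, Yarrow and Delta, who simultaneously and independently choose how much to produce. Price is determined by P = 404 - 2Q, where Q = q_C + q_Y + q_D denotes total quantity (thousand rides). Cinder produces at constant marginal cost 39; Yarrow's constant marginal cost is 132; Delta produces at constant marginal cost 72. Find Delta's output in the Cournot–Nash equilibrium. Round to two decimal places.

Cinder's profit: π_C = (404 - 2Q)q_C - (39q_C). Setting ∂π_C/∂q_C = 0: 365 - 4q_C - 2(q_Y + q_D) = 0.
Yarrow's profit: π_Y = (404 - 2Q)q_Y - (132q_Y). Setting ∂π_Y/∂q_Y = 0: 272 - 4q_Y - 2(q_C + q_D) = 0.
Delta's profit: π_D = (404 - 2Q)q_D - (72q_D). Setting ∂π_D/∂q_D = 0: 332 - 4q_D - 2(q_C + q_Y) = 0.
Adding the 3 conditions: 969 − 4Q − 4Q = 0, i.e. Q = 969/8.
Back-substituting: q_C = (365 − 969/4)/2 = 491/8, q_Y = (272 − 969/4)/2 = 119/8, q_D = (332 − 969/4)/2 = 359/8.

44.88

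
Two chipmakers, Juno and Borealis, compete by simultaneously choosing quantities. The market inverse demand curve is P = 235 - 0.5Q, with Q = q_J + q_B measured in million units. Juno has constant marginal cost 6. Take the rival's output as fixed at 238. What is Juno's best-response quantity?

110

With the rival's output fixed at 238, Juno's profit is π_J = (235 - (1/2)·238 - (1/2)q_J)q_J - (6q_J) = (116 - (1/2)q_J)q_J - (6q_J).
∂π_J/∂q_J = 110 - q_J = 0, so q_J = 110.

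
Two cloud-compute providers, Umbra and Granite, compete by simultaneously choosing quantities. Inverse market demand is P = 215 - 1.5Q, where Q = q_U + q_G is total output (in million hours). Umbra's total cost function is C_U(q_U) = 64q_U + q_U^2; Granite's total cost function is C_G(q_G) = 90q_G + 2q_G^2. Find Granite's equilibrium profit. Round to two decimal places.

Umbra's profit: π_U = (215 - 1.5Q)q_U - (64q_U + q_U²). Setting ∂π_U/∂q_U = 0: 151 - 5q_U - (3/2)(q_G) = 0.
Granite's profit: π_G = (215 - 1.5Q)q_G - (90q_G + 2q_G²). Setting ∂π_G/∂q_G = 0: 125 - 7q_G - (3/2)(q_U) = 0.
Best responses: q_U = (151 - (3/2)q_G)/5, q_G = (125 - (3/2)q_U)/7.
Substituting one into the other gives q_U = 26.5496 and q_G = 1594/131.
Price P = 215 - (3/2)·38.7176 = 156.9237.
Granite's profit: 156.9237·(1594/131) - 90·(1594/131) - 2(1594/131)² = 518.2056.

518.21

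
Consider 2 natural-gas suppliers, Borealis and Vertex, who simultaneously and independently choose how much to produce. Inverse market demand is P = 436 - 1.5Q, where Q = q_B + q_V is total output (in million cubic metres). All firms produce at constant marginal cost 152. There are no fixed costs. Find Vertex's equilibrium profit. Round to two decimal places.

Each firm earns π_i = (436 - 1.5Q)q_i - 152q_i.
First-order condition (treating rivals' output as given): 284 - 3q_i - (3/2)q_j = 0.
With identical firms every q_j equals q_i, so q_j = q_i and 284 = (9/2)q_i, giving q_i = 568/9.
Price P = 436 - (3/2)·(1136/9) = 740/3.
Vertex's profit: (740/3 - 152)·(568/9) = 5974.5185.

5974.52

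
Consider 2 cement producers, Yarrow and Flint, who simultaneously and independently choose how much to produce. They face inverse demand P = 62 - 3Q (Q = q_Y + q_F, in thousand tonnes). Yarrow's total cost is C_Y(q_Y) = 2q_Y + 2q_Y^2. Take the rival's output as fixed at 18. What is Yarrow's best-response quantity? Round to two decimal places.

With the rival's output fixed at 18, Yarrow's profit is π_Y = (62 - 3·18 - 3q_Y)q_Y - (2q_Y + 2q_Y²) = (8 - 3q_Y)q_Y - (2q_Y + 2q_Y²).
∂π_Y/∂q_Y = 6 - 10q_Y = 0, so q_Y = 3/5.

0.60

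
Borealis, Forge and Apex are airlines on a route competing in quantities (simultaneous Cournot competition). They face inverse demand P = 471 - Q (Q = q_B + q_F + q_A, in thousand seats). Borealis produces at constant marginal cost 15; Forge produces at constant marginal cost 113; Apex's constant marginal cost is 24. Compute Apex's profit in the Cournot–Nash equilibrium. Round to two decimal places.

Borealis's profit: π_B = (471 - Q)q_B - (15q_B). Setting ∂π_B/∂q_B = 0: 456 - 2q_B - (q_F + q_A) = 0.
Forge's first-order condition: 358 - 2q_F - (q_B + q_A) = 0.
Apex's first-order condition: 447 - 2q_A - (q_B + q_F) = 0.
Adding the 3 conditions: 1261 − 2Q − 2Q = 0, i.e. Q = 1261/4.
Back-substituting: q_B = (456 − 1261/4) = 563/4, q_F = (358 − 1261/4) = 171/4, q_A = (447 − 1261/4) = 527/4.
Price P = 471 - 1261/4 = 623/4.
Apex's profit: (623/4 - 24)·(527/4) = 17358.0625.

17358.06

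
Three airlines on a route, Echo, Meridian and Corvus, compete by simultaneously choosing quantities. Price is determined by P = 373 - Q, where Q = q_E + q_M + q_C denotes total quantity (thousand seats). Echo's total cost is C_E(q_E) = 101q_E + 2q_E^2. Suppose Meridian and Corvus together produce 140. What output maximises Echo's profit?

22

With rivals' combined output fixed at 140, Echo's profit is π_E = (373 - 140 - q_E)q_E - (101q_E + 2q_E²) = (233 - q_E)q_E - (101q_E + 2q_E²).
∂π_E/∂q_E = 132 - 6q_E = 0, so q_E = 22.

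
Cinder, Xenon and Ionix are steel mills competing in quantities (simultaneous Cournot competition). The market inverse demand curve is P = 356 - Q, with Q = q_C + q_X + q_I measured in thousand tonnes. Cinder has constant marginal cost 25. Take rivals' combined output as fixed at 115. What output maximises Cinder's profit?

108

With rivals' combined output fixed at 115, Cinder's profit is π_C = (356 - 115 - q_C)q_C - (25q_C) = (241 - q_C)q_C - (25q_C).
∂π_C/∂q_C = 216 - 2q_C = 0, so q_C = 108.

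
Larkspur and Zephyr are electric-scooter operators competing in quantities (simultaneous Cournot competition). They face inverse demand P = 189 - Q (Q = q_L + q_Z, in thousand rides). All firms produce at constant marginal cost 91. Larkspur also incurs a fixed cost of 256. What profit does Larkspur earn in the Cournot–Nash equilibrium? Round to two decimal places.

811.11

A representative firm's profit is π_i = q_i(189 - Q) - 91q_i.
Setting ∂π_i/∂q_i = 0 with rivals' quantities fixed: 98 - 2q_i - q_j = 0.
With identical firms every q_j equals q_i, so q_j = q_i and 98 = 3q_i, giving q_i = 98/3.
Price P = 189 - 196/3 = 371/3.
Larkspur's profit: (371/3 - 91)·(98/3) - 256 = 811.1111.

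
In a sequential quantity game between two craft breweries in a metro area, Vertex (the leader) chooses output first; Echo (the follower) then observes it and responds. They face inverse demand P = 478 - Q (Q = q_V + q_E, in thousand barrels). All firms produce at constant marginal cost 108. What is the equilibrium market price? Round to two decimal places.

Solve by backward induction. Given q_V, the follower Echo maximises π_E = (478 - q_V - q_E)q_E - 108q_E.
∂π_E/∂q_E = 370 - q_V - 2q_E = 0 gives the reaction function q_E = (370 - q_V)/2.
The leader anticipates this reaction. Substituting into P = 478 - Q gives P = 293 - (1/2)q_V, so π_V = (293 - (1/2)q_V)q_V - 108q_V.
Maximising: ∂π_V/∂q_V = 185 - q_V = 0, giving q_V = 185.
Then q_E = (370 - 185)/2 = 185/2.
Total output Q = 555/2, so price P = 478 - 555/2 = 401/2.

200.50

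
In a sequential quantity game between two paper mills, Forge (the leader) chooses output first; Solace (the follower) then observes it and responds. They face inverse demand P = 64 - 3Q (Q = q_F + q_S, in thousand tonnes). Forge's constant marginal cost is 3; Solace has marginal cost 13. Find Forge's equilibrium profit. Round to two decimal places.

The follower Solace best-responds to any q_F: π_S = (64 - 3Q)q_S - 13q_S.
Setting the follower's marginal profit to zero, 51 - 3q_F - 6q_S = 0, i.e. q_S = (51 - 3q_F)/6.
Forge substitutes q_S(q_F) into its own profit: π_F = q_F(64 - 3q_F - (51 - 3q_F)/2) - 3q_F = (77/2 - (3/2)q_F)q_F - 3q_F.
Maximising: ∂π_F/∂q_F = 71/2 - 3q_F = 0, giving q_F = 71/6.
Then q_S = (51 - 3·(71/6))/6 = 31/12.
Price P = 64 - 3·(173/12) = 83/4.
Forge's profit: (83/4 - 3)·(71/6) = 210.0417.

210.04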